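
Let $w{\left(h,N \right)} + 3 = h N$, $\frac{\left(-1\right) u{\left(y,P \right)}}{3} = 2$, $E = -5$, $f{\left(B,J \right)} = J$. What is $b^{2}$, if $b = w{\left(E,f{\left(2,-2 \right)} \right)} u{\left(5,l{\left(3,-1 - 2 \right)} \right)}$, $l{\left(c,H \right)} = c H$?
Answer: $1764$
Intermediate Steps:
$l{\left(c,H \right)} = H c$
$u{\left(y,P \right)} = -6$ ($u{\left(y,P \right)} = \left(-3\right) 2 = -6$)
$w{\left(h,N \right)} = -3 + N h$ ($w{\left(h,N \right)} = -3 + h N = -3 + N h$)
$b = -42$ ($b = \left(-3 - -10\right) \left(-6\right) = \left(-3 + 10\right) \left(-6\right) = 7 \left(-6\right) = -42$)
$b^{2} = \left(-42\right)^{2} = 1764$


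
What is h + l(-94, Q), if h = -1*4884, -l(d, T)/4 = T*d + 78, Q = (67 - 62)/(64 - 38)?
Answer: -66608/13 ≈ -5123.7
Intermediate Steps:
Q = 5/26 ≈ 0.19231
l(d, T) = -312 - 4*T*d (l(d, T) = -4*(T*d + 78) = -4*(78 + T*d) = -312 - 4*T*d)
h = -4884
h + l(-94, Q) = -4884 + (-312 - 4*5/26*(-94)) = -4884 + (-312 + 940/13) = -4884 - 3116/13 = -66608/13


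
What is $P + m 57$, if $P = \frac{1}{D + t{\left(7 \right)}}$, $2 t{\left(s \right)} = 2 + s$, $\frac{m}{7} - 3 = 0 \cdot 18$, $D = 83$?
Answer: $\frac{209477}{175} \approx 1197.0$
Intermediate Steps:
$m = 21$ ($m = 21 + 7 \cdot 0 \cdot 18 = 21 + 7 \cdot 0 = 21 + 0 = 21$)
$t{\left(s \right)} = 1 + \frac{s}{2}$ ($t{\left(s \right)} = \frac{2 + s}{2} = 1 + \frac{s}{2}$)
$P = \frac{2}{175}$ ($P = \frac{1}{83 + \left(1 + \frac{1}{2} \cdot 7\right)} = \frac{1}{83 + \left(1 + \frac{7}{2}\right)} = \frac{1}{83 + \frac{9}{2}} = \frac{1}{\frac{175}{2}} = \frac{2}{175} \approx 0.011429$)
$P + m 57 = \frac{2}{175} + 21 \cdot 57 = \frac{2}{175} + 1197 = \frac{209477}{175}$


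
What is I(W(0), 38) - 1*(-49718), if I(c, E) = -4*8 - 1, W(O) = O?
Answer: 49685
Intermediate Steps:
I(c, E) = -33 (I(c, E) = -32 - 1 = -33)
I(W(0), 38) - 1*(-49718) = -33 - 1*(-49718) = -33 + 49718 = 49685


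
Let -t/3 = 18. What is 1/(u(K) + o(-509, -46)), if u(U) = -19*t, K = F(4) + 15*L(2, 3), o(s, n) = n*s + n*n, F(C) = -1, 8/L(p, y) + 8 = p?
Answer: 1/26556 ≈ 3.7656e-5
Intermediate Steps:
L(p, y) = 8/(-8 + p)
o(s, n) = n**2 + n*s (o(s, n) = n*s + n**2 = n**2 + n*s)
t = -54 (t = -3*18 = -54)
K = -21 (K = -1 + 15*(8/(-8 + 2)) = -1 + 15*(8/(-6)) = -1 + 15*(8*(-1/6)) = -1 + 15*(-4/3) = -1 - 20 = -21)
u(U) = 1026 (u(U) = -19*(-54) = 1026)
1/(u(K) + o(-509, -46)) = 1/(1026 - 46*(-46 - 509)) = 1/(1026 - 46*(-555)) = 1/(1026 + 25530) = 1/26556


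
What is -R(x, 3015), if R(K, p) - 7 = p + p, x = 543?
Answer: -6037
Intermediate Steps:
R(K, p) = 7 + 2*p (R(K, p) = 7 + (p + p) = 7 + 2*p)
-R(x, 3015) = -(7 + 2*3015) = -(7 + 6030) = -1*6037 = -6037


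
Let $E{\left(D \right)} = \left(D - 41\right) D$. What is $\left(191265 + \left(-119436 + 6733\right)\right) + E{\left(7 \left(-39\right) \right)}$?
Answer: $164284$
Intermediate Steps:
$E{\left(D \right)} = D \left(-41 + D\right)$ ($E{\left(D \right)} = \left(-41 + D\right) D = D \left(-41 + D\right)$)
$\left(191265 + \left(-119436 + 6733\right)\right) + E{\left(7 \left(-39\right) \right)} = \left(191265 + \left(-119436 + 6733\right)\right) + 7 \left(-39\right) \left(-41 + 7 \left(-39\right)\right) = \left(191265 - 112703\right) - 273 \left(-41 - 273\right) = 78562 - -85722 = 78562 + 85722 = 164284$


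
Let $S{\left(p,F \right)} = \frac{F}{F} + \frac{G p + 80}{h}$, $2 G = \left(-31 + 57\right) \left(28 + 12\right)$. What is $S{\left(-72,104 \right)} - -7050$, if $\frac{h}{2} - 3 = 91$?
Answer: $\frac{322057}{47} \approx 6852.3$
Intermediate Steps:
$G = 520$ ($G = \frac{\left(-31 + 57\right) \left(28 + 12\right)}{2} = \frac{26 \cdot 40}{2} = \frac{1}{2} \cdot 1040 = 520$)
$h = 188$ ($h = 6 + 2 \cdot 91 = 6 + 182 = 188$)
$S{\left(p,F \right)} = \frac{67}{47} + \frac{130 p}{47}$ ($S{\left(p,F \right)} = \frac{F}{F} + \frac{520 p + 80}{188} = 1 + \left(80 + 520 p\right) \frac{1}{188} = 1 + \left(\frac{20}{47} + \frac{130 p}{47}\right) = \frac{67}{47} + \frac{130 p}{47}$)
$S{\left(-72,104 \right)} - -7050 = \left(\frac{67}{47} + \frac{130}{47} \left(-72\right)\right) - -7050 = \left(\frac{67}{47} - \frac{9360}{47}\right) + 7050 = - \frac{9293}{47} + 7050 = \frac{322057}{47}$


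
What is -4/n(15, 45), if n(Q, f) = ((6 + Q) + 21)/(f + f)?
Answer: -60/7 ≈ -8.5714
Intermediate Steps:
n(Q, f) = (27 + Q)/(2*f) (n(Q, f) = (27 + Q)/((2*f)) = (27 + Q)*(1/(2*f)) = (27 + Q)/(2*f))
-4/n(15, 45) = -4/((½)*(27 + 15)/45) = -4/((½)*(1/45)*42) = -4/(7/15) = (15/7)*(-4) = -60/7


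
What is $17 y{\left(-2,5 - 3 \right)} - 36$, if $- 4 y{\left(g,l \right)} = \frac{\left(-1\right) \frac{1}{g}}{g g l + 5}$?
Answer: $- \frac{3761}{104} \approx -36.163$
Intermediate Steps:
$y{\left(g,l \right)} = \frac{1}{4 g \left(5 + l g^{2}\right)}$ ($y{\left(g,l \right)} = - \frac{- \frac{1}{g} \frac{1}{g g l + 5}}{4} = - \frac{- \frac{1}{g} \frac{1}{g^{2} l + 5}}{4} = - \frac{- \frac{1}{g} \frac{1}{l g^{2} + 5}}{4} = - \frac{- \frac{1}{g} \frac{1}{5 + l g^{2}}}{4} = - \frac{\left(-1\right) \frac{1}{g} \frac{1}{5 + l g^{2}}}{4} = \frac{1}{4 g \left(5 + l g^{2}\right)}$)
$17 y{\left(-2,5 - 3 \right)} - 36 = 17 \frac{1}{4 \left(-2\right) \left(5 + \left(5 - 3\right) \left(-2\right)^{2}\right)} - 36 = 17 \cdot \frac{1}{4} \left(- \frac{1}{2}\right) \frac{1}{5 + \left(5 - 3\right) 4} - 36 = 17 \cdot \frac{1}{4} \left(- \frac{1}{2}\right) \frac{1}{5 + 2 \cdot 4} - 36 = 17 \cdot \frac{1}{4} \left(- \frac{1}{2}\right) \frac{1}{5 + 8} - 36 = 17 \cdot \frac{1}{4} \left(- \frac{1}{2}\right) \frac{1}{13} - 36 = 17 \left(- \frac{1}{104}\right) - 36 = - \frac{17}{104} - 36 = - \frac{3761}{104}$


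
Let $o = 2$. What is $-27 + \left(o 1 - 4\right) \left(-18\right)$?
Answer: $9$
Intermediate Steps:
$-27 + \left(o 1 - 4\right) \left(-18\right) = -27 + \left(2 \cdot 1 - 4\right) \left(-18\right) = -27 + \left(2 - 4\right) \left(-18\right) = -27 - -36 = -27 + 36 = 9$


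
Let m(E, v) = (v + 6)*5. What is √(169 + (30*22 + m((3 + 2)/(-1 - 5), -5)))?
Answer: √834 ≈ 28.879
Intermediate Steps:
m(E, v) = 30 + 5*v (m(E, v) = (6 + v)*5 = 30 + 5*v)
√(169 + (30*22 + m((3 + 2)/(-1 - 5), -5))) = √(169 + (30*22 + (30 + 5*(-5)))) = √(169 + (660 + (30 - 25))) = √(169 + (660 + 5)) = √(169 + 665) = √834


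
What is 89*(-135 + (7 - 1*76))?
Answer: -18156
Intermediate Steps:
89*(-135 + (7 - 1*76)) = 89*(-135 + (7 - 76)) = 89*(-135 - 69) = 89*(-204) = -18156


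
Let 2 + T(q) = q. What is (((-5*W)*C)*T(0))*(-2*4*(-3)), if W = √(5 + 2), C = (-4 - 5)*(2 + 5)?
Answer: -15120*√7 ≈ -40004.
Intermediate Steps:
T(q) = -2 + q
C = -63 (C = -9*7 = -63)
W = √7 ≈ 2.6458
(((-5*W)*C)*T(0))*(-2*4*(-3)) = ((-5*√7*(-63))*(-2 + 0))*(-2*4*(-3)) = ((315*√7)*(-2))*(-8*(-3)) = -630*√7*24 = -15120*√7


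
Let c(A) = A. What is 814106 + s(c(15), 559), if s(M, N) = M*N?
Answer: 822491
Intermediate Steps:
814106 + s(c(15), 559) = 814106 + 15*559 = 814106 + 8385 = 822491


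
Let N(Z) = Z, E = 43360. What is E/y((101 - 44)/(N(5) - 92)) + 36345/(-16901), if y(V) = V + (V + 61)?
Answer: 21189080245/29255631 ≈ 724.27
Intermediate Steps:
y(V) = 61 + 2*V (y(V) = V + (61 + V) = 61 + 2*V)
E/y((101 - 44)/(N(5) - 92)) + 36345/(-16901) = 43360/(61 + 2*((101 - 44)/(5 - 92))) + 36345/(-16901) = 43360/(61 + 2*(57/(-87))) + 36345*(-1/16901) = 43360/(61 + 2*(57*(-1/87))) - 36345/16901 = 43360/(61 + 2*(-19/29)) - 36345/16901 = 43360/(61 - 38/29) - 36345/16901 = 43360/(1731/29) - 36345/16901 = 43360*(29/1731) - 36345/16901 = 1257440/1731 - 36345/16901 = 21189080245/29255631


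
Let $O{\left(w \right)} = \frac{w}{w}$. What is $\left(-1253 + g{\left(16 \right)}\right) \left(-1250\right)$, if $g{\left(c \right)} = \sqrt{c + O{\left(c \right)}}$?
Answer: $1566250 - 1250 \sqrt{17} \approx 1.5611 \cdot 10^{6}$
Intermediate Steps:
$O{\left(w \right)} = 1$
$g{\left(c \right)} = \sqrt{1 + c}$ ($g{\left(c \right)} = \sqrt{c + 1} = \sqrt{1 + c}$)
$\left(-1253 + g{\left(16 \right)}\right) \left(-1250\right) = \left(-1253 + \sqrt{1 + 16}\right) \left(-1250\right) = \left(-1253 + \sqrt{17}\right) \left(-1250\right) = 1566250 - 1250 \sqrt{17}$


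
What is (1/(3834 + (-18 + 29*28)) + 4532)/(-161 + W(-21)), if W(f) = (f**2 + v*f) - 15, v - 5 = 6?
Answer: 20974097/157352 ≈ 133.29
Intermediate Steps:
v = 11 (v = 5 + 6 = 11)
W(f) = -15 + f**2 + 11*f (W(f) = (f**2 + 11*f) - 15 = -15 + f**2 + 11*f)
(1/(3834 + (-18 + 29*28)) + 4532)/(-161 + W(-21)) = (1/(3834 + (-18 + 29*28)) + 4532)/(-161 + (-15 + (-21)**2 + 11*(-21))) = (1/(3834 + (-18 + 812)) + 4532)/(-161 + (-15 + 441 - 231)) = (1/(3834 + 794) + 4532)/(-161 + 195) = (1/4628 + 4532)/34 = (1/4628 + 4532)*(1/34) = (20974097/4628)*(1/34) = 20974097/157352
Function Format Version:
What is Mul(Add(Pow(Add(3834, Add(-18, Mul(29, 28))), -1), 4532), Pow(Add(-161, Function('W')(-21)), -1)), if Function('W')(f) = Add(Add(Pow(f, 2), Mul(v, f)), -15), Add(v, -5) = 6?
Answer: Rational(20974097, 157352) ≈ 133.29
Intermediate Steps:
v = 11 (v = Add(5, 6) = 11)
Function('W')(f) = Add(-15, Pow(f, 2), Mul(11, f)) (Function('W')(f) = Add(Add(Pow(f, 2), Mul(11, f)), -15) = Add(-15, Pow(f, 2), Mul(11, f)))
Mul(Add(Pow(Add(3834, Add(-18, Mul(29, 28))), -1), 4532), Pow(Add(-161, Function('W')(-21)), -1)) = Mul(Add(Pow(Add(3834, Add(-18, Mul(29, 28))), -1), 4532), Pow(Add(-161, Add(-15, Pow(-21, 2), Mul(11, -21))), -1)) = Mul(Add(Pow(Add(3834, Add(-18, 812)), -1), 4532), Pow(Add(-161, Add(-15, 441, -231)), -1)) = Mul(Add(Pow(Add(3834, 794), -1), 4532), Pow(Add(-161, 195), -1)) = Mul(Add(Pow(4628, -1), 4532), Pow(34, -1)) = Mul(Add(Rational(1, 4628), 4532), Rational(1, 34)) = Mul(Rational(20974097, 4628), Rational(1, 34)) = Rational(20974097, 157352)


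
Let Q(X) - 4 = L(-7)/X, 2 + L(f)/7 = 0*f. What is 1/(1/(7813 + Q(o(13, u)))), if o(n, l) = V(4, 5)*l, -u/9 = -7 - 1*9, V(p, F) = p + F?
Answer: 5065409/648 ≈ 7817.0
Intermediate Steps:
V(p, F) = F + p
L(f) = -14 (L(f) = -14 + 7*(0*f) = -14 + 7*0 = -14 + 0 = -14)
u = 144 (u = -9*(-7 - 1*9) = -9*(-7 - 9) = -9*(-16) = 144)
o(n, l) = 9*l (o(n, l) = (5 + 4)*l = 9*l)
Q(X) = 4 - 14/X
1/(1/(7813 + Q(o(13, u)))) = 1/(1/(7813 + (4 - 14/(9*144)))) = 1/(1/(7813 + (4 - 14/1296))) = 1/(1/(7813 + (4 - 14*1/1296))) = 1/(1/(7813 + (4 - 7/648))) = 1/(1/(7813 + 2585/648)) = 1/(1/(5065409/648)) = 1/(648/5065409) = 5065409/648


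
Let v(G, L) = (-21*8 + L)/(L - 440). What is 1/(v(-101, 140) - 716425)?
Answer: -75/53731868 ≈ -1.3958e-6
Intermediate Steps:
v(G, L) = (-168 + L)/(-440 + L)
1/(v(-101, 140) - 716425) = 1/((-168 + 140)/(-440 + 140) - 716425) = 1/(-28/(-300) - 716425) = 1/(-1/300*(-28) - 716425) = 1/(7/75 - 716425) = 1/(-53731868/75) = -75/53731868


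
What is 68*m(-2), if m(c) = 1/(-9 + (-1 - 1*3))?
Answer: -68/13 ≈ -5.2308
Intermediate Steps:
m(c) = -1/13 (m(c) = 1/(-9 + (-1 - 3)) = 1/(-9 - 4) = 1/(-13) = -1/13)
68*m(-2) = 68*(-1/13) = -68/13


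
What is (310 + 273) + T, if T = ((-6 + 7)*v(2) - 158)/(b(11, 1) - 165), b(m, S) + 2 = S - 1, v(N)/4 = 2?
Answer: 97511/167 ≈ 583.90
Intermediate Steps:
v(N) = 8 (v(N) = 4*2 = 8)
b(m, S) = -3 + S (b(m, S) = -2 + (S - 1) = -2 + (-1 + S) = -3 + S)
T = 150/167 (T = ((-6 + 7)*8 - 158)/((-3 + 1) - 165) = (1*8 - 158)/(-2 - 165) = (8 - 158)/(-167) = -150*(-1/167) = 150/167 ≈ 0.89820)
(310 + 273) + T = (310 + 273) + 150/167 = 583 + 150/167 = 97511/167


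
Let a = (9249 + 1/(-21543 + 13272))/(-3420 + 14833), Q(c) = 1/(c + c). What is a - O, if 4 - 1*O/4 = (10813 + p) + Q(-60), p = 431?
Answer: 42441590099939/943969230 ≈ 44961.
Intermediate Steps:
Q(c) = 1/(2*c)
a = 76498478/94396923 (a = (9249 + 1/(-8271))/11413 = (9249 - 1/8271)*(1/11413) = (76498478/8271)*(1/11413) = 76498478/94396923 ≈ 0.81039)
O = -1348799/30 (O = 16 - 4*((10813 + 431) + (1/2)/(-60)) = 16 - 4*(11244 + (1/2)*(-1/60)) = 16 - 4*(11244 - 1/120) = 16 - 4*1349279/120 = 16 - 1349279/30 = -1348799/30 ≈ -44960.)
a - O = 76498478/94396923 - 1*(-1348799/30) = 76498478/94396923 + 1348799/30 = 42441590099939/943969230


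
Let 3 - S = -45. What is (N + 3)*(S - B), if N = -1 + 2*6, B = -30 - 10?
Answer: 1232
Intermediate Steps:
S = 48 (S = 3 - 1*(-45) = 3 + 45 = 48)
B = -40
N = 11 (N = -1 + 12 = 11)
(N + 3)*(S - B) = (11 + 3)*(48 - 1*(-40)) = 14*(48 + 40) = 14*88 = 1232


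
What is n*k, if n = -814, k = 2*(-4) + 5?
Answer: 2442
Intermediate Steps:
k = -3 (k = -8 + 5 = -3)
n*k = -814*(-3) = 2442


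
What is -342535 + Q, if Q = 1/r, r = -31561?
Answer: -10810747136/31561 ≈ -3.4254e+5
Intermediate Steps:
Q = -1/31561 (Q = 1/(-31561) = -1/31561 ≈ -3.1685e-5)
-342535 + Q = -342535 - 1/31561 = -10810747136/31561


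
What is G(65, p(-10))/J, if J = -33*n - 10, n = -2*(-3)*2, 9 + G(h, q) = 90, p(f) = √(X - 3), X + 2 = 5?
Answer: -81/406 ≈ -0.19951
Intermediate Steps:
X = 3 (X = -2 + 5 = 3)
p(f) = 0 (p(f) = √(3 - 3) = √0 = 0)
G(h, q) = 81 (G(h, q) = -9 + 90 = 81)
n = 12 (n = 6*2 = 12)
J = -406 (J = -33*12 - 10 = -396 - 10 = -406)
G(65, p(-10))/J = 81/(-406) = 81*(-1/406) = -81/406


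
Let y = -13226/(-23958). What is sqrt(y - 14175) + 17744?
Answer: 17744 + 8*I*sqrt(29183638)/363 ≈ 17744.0 + 119.06*I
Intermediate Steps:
y = 6613/11979 (y = -13226*(-1/23958) = 6613/11979 ≈ 0.55205)
sqrt(y - 14175) + 17744 = sqrt(6613/11979 - 14175) + 17744 = sqrt(-169795712/11979) + 17744 = 8*I*sqrt(29183638)/363 + 17744 = 17744 + 8*I*sqrt(29183638)/363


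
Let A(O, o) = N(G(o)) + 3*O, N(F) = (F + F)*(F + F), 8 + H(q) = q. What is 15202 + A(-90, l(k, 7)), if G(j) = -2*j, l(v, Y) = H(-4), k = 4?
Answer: 17236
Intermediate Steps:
H(q) = -8 + q
l(v, Y) = -12 (l(v, Y) = -8 - 4 = -12)
N(F) = 4*F² (N(F) = (2*F)*(2*F) = 4*F²)
A(O, o) = 3*O + 16*o² (A(O, o) = 4*(-2*o)² + 3*O = 4*(4*o²) + 3*O = 16*o² + 3*O = 3*O + 16*o²)
15202 + A(-90, l(k, 7)) = 15202 + (3*(-90) + 16*(-12)²) = 15202 + (-270 + 16*144) = 15202 + (-270 + 2304) = 15202 + 2034 = 17236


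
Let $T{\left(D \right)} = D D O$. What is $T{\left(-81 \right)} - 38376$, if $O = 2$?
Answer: $-25254$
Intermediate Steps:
$T{\left(D \right)} = 2 D^{2}$ ($T{\left(D \right)} = D D 2 = D^{2} \cdot 2 = 2 D^{2}$)
$T{\left(-81 \right)} - 38376 = 2 \left(-81\right)^{2} - 38376 = 2 \cdot 6561 - 38376 = 13122 - 38376 = -25254$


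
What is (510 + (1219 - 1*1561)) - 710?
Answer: -542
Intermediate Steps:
(510 + (1219 - 1*1561)) - 710 = (510 + (1219 - 1561)) - 710 = (510 - 342) - 710 = 168 - 710 = -542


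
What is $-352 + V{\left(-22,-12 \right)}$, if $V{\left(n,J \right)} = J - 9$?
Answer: $-373$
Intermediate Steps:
$V{\left(n,J \right)} = -9 + J$
$-352 + V{\left(-22,-12 \right)} = -352 - 21 = -373$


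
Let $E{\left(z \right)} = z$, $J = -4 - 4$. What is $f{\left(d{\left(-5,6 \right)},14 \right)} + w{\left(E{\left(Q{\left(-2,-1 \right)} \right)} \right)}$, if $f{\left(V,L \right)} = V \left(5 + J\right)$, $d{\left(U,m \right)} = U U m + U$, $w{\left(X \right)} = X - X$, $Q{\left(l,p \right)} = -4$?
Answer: $-435$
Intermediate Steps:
$J = -8$ ($J = -4 - 4 = -8$)
$w{\left(X \right)} = 0$
$d{\left(U,m \right)} = U + m U^{2}$ ($d{\left(U,m \right)} = U^{2} m + U = m U^{2} + U = U + m U^{2}$)
$f{\left(V,L \right)} = - 3 V$ ($f{\left(V,L \right)} = V \left(5 - 8\right) = V \left(-3\right) = - 3 V$)
$f{\left(d{\left(-5,6 \right)},14 \right)} + w{\left(E{\left(Q{\left(-2,-1 \right)} \right)} \right)} = - 3 \left(- 5 \left(1 - 30\right)\right) + 0 = - 3 \left(\left(-5\right) \left(-29\right)\right) + 0 = \left(-3\right) 145 + 0 = -435 + 0 = -435$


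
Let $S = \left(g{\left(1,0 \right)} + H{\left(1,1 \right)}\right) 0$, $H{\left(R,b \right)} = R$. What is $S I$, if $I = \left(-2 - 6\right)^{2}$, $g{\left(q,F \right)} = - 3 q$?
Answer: $0$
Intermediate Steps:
$S = 0$ ($S = \left(\left(-3\right) 1 + 1\right) 0 = \left(-3 + 1\right) 0 = \left(-2\right) 0 = 0$)
$I = 64$ ($I = \left(-8\right)^{2} = 64$)
$S I = 0 \cdot 64 = 0$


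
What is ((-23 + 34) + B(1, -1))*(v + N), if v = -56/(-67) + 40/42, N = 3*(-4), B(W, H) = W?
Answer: -57472/469 ≈ -122.54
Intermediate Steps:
N = -12
v = 2516/1407 (v = -56*(-1/67) + 40*(1/42) = 56/67 + 20/21 = 2516/1407 ≈ 1.7882)
((-23 + 34) + B(1, -1))*(v + N) = ((-23 + 34) + 1)*(2516/1407 - 12) = (11 + 1)*(-14368/1407) = 12*(-14368/1407) = -57472/469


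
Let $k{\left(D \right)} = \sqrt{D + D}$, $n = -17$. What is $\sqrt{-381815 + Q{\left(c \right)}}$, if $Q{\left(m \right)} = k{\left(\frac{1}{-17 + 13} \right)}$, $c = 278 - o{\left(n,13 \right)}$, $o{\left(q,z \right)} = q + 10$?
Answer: $\frac{\sqrt{-1527260 + 2 i \sqrt{2}}}{2} \approx 0.00057217 + 617.91 i$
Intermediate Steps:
$k{\left(D \right)} = \sqrt{2} \sqrt{D}$ ($k{\left(D \right)} = \sqrt{2 D} = \sqrt{2} \sqrt{D}$)
$o{\left(q,z \right)} = 10 + q$
$c = 285$ ($c = 278 - \left(10 - 17\right) = 278 - -7 = 278 + 7 = 285$)
$Q{\left(m \right)} = \frac{i \sqrt{2}}{2}$ ($Q{\left(m \right)} = \sqrt{2} \sqrt{\frac{1}{-17 + 13}} = \sqrt{2} \sqrt{\frac{1}{-4}} = \sqrt{2} \sqrt{- \frac{1}{4}} = \sqrt{2} \frac{i}{2} = \frac{i \sqrt{2}}{2}$)
$\sqrt{-381815 + Q{\left(c \right)}} = \sqrt{-381815 + \frac{i \sqrt{2}}{2}}$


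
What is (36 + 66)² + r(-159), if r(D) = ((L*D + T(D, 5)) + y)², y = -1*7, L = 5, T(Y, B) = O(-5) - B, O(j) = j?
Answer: 669748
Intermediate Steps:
T(Y, B) = -5 - B
y = -7
r(D) = (-17 + 5*D)² (r(D) = ((5*D + (-5 - 1*5)) - 7)² = ((5*D + (-5 - 5)) - 7)² = ((5*D - 10) - 7)² = ((-10 + 5*D) - 7)² = (-17 + 5*D)²)
(36 + 66)² + r(-159) = (36 + 66)² + (-17 + 5*(-159))² = 102² + (-17 - 795)² = 10404 + (-812)² = 10404 + 659344 = 669748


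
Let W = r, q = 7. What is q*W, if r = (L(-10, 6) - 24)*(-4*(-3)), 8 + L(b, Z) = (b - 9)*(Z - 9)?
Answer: 2100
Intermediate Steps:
L(b, Z) = -8 + (-9 + Z)*(-9 + b) (L(b, Z) = -8 + (b - 9)*(Z - 9) = -8 + (-9 + b)*(-9 + Z) = -8 + (-9 + Z)*(-9 + b))
r = 300 (r = ((73 - 9*6 - 9*(-10) + 6*(-10)) - 24)*(-4*(-3)) = ((73 - 54 + 90 - 60) - 24)*12 = (49 - 24)*12 = 25*12 = 300)
W = 300
q*W = 7*300 = 2100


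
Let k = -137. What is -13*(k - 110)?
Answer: 3211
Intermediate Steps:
-13*(k - 110) = -13*(-137 - 110) = -13*(-247) = 3211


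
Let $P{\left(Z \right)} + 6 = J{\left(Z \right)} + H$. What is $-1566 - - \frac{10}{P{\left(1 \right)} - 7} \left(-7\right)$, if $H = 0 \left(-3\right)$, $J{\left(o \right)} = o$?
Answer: $- \frac{9361}{6} \approx -1560.2$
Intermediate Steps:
$H = 0$
$P{\left(Z \right)} = -6 + Z$ ($P{\left(Z \right)} = -6 + \left(Z + 0\right) = -6 + Z$)
$-1566 - - \frac{10}{P{\left(1 \right)} - 7} \left(-7\right) = -1566 - - \frac{10}{\left(-6 + 1\right) - 7} \left(-7\right) = -1566 - - \frac{10}{-5 - 7} \left(-7\right) = -1566 - - \frac{10}{-12} \left(-7\right) = -1566 - \left(-10\right) \left(- \frac{1}{12}\right) \left(-7\right) = -1566 - \frac{5}{6} \left(-7\right) = -1566 - - \frac{35}{6} = -1566 + \frac{35}{6} = - \frac{9361}{6}$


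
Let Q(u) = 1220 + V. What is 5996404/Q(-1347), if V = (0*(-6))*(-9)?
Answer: 1499101/305 ≈ 4915.1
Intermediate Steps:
V = 0 (V = 0*(-9) = 0)
Q(u) = 1220 (Q(u) = 1220 + 0 = 1220)
5996404/Q(-1347) = 5996404/1220 = 5996404*(1/1220) = 1499101/305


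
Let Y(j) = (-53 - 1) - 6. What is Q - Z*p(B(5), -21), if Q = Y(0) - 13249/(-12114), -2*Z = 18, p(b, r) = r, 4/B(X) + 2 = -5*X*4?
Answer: -3003137/12114 ≈ -247.91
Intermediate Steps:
B(X) = 4/(-2 - 20*X) (B(X) = 4/(-2 - 5*X*4) = 4/(-2 - 20*X))
Z = -9 (Z = -1/2*18 = -9)
Y(j) = -60 (Y(j) = -54 - 6 = -60)
Q = -713591/12114 (Q = -60 - 13249/(-12114) = -60 - 13249*(-1)/12114 = -60 - 1*(-13249/12114) = -60 + 13249/12114 = -713591/12114 ≈ -58.906)
Q - Z*p(B(5), -21) = -713591/12114 - (-9)*(-21) = -713591/12114 - 1*189 = -713591/12114 - 189 = -3003137/12114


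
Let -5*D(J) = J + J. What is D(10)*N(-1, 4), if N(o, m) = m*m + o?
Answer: -60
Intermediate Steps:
N(o, m) = o + m² (N(o, m) = m² + o = o + m²)
D(J) = -2*J/5 (D(J) = -(J + J)/5 = -2*J/5)
D(10)*N(-1, 4) = (-⅖*10)*(-1 + 4²) = -4*(-1 + 16) = -4*15 = -60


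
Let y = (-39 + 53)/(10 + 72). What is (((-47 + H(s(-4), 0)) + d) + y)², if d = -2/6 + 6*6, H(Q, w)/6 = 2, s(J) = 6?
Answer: 10609/15129 ≈ 0.70124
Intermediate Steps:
H(Q, w) = 12 (H(Q, w) = 6*2 = 12)
d = 107/3 (d = -2*⅙ + 36 = -⅓ + 36 = 107/3 ≈ 35.667)
y = 7/41 (y = 14/82 = 14*(1/82) = 7/41 ≈ 0.17073)
(((-47 + H(s(-4), 0)) + d) + y)² = (((-47 + 12) + 107/3) + 7/41)² = ((-35 + 107/3) + 7/41)² = (⅔ + 7/41)² = (103/123)² = 10609/15129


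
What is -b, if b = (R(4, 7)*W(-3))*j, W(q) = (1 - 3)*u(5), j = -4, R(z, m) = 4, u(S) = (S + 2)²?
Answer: -1568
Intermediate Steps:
u(S) = (2 + S)²
W(q) = -98 (W(q) = (1 - 3)*(2 + 5)² = -2*7² = -2*49 = -98)
b = 1568 (b = (4*(-98))*(-4) = -392*(-4) = 1568)
-b = -1*1568 = -1568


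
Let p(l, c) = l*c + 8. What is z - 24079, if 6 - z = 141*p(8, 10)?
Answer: -36481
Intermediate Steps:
p(l, c) = 8 + c*l (p(l, c) = c*l + 8 = 8 + c*l)
z = -12402 (z = 6 - 141*(8 + 10*8) = 6 - 141*(8 + 80) = 6 - 141*88 = 6 - 1*12408 = 6 - 12408 = -12402)
z - 24079 = -12402 - 24079 = -36481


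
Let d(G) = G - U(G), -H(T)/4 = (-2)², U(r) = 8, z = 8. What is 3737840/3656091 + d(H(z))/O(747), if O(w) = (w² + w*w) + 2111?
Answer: 4179299555176/4087981373739 ≈ 1.0223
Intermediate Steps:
O(w) = 2111 + 2*w² (O(w) = (w² + w²) + 2111 = 2*w² + 2111 = 2111 + 2*w²)
H(T) = -16 (H(T) = -4*(-2)² = -4*4 = -16)
d(G) = -8 + G (d(G) = G - 1*8 = G - 8 = -8 + G)
3737840/3656091 + d(H(z))/O(747) = 3737840/3656091 + (-8 - 16)/(2111 + 2*747²) = 3737840*(1/3656091) - 24/(2111 + 2*558009) = 3737840/3656091 - 24/(2111 + 1116018) = 3737840/3656091 - 24/1118129 = 4179299555176/4087981373739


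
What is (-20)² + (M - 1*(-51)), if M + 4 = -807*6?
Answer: -4395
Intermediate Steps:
M = -4846 (M = -4 - 807*6 = -4 - 4842 = -4846)
(-20)² + (M - 1*(-51)) = (-20)² + (-4846 - 1*(-51)) = 400 + (-4846 + 51) = 400 - 4795 = -4395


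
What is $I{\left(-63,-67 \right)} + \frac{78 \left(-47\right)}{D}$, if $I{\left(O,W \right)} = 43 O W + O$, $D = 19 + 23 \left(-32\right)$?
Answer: $\frac{43365382}{239} \approx 1.8145 \cdot 10^{5}$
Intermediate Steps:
$D = -717$ ($D = 19 - 736 = -717$)
$I{\left(O,W \right)} = O + 43 O W$ ($I{\left(O,W \right)} = 43 O W + O = O + 43 O W$)
$I{\left(-63,-67 \right)} + \frac{78 \left(-47\right)}{D} = - 63 \left(1 + 43 \left(-67\right)\right) + \frac{78 \left(-47\right)}{-717} = - 63 \left(1 - 2881\right) - - \frac{1222}{239} = \left(-63\right) \left(-2880\right) + \frac{1222}{239} = 181440 + \frac{1222}{239} = \frac{43365382}{239}$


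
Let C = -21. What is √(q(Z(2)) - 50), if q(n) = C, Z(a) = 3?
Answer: I*√71 ≈ 8.4261*I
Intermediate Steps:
q(n) = -21
√(q(Z(2)) - 50) = √(-21 - 50) = √(-71) = I*√71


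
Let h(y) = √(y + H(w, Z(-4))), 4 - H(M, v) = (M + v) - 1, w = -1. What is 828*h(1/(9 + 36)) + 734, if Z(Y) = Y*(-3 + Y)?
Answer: 734 + 276*I*√4945/5 ≈ 734.0 + 3881.7*I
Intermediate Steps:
H(M, v) = 5 - M - v (H(M, v) = 4 - ((M + v) - 1) = 4 - (-1 + M + v) = 4 + (1 - M - v) = 5 - M - v)
h(y) = √(-22 + y) (h(y) = √(y + (5 - 1*(-1) - (-4)*(-3 - 4))) = √(y + (5 + 1 - (-4)*(-7))) = √(y + (5 + 1 - 1*28)) = √(y + (5 + 1 - 28)) = √(y - 22) = √(-22 + y))
828*h(1/(9 + 36)) + 734 = 828*√(-22 + 1/(9 + 36)) + 734 = 828*√(-22 + 1/45) + 734 = 828*√(-989/45) + 734 = 828*(I*√4945/15) + 734 = 276*I*√4945/5 + 734 = 734 + 276*I*√4945/5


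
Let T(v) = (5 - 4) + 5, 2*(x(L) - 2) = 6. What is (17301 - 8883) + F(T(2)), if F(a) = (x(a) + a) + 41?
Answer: 8470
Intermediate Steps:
x(L) = 5 (x(L) = 2 + (1/2)*6 = 2 + 3 = 5)
T(v) = 6 (T(v) = 1 + 5 = 6)
F(a) = 46 + a (F(a) = (5 + a) + 41 = 46 + a)
(17301 - 8883) + F(T(2)) = (17301 - 8883) + (46 + 6) = 8418 + 52 = 8470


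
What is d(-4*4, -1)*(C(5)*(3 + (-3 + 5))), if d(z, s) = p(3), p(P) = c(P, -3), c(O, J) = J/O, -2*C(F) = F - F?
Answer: 0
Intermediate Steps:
C(F) = 0 (C(F) = -(F - F)/2 = -1/2*0 = 0)
p(P) = -3/P
d(z, s) = -1 (d(z, s) = -3/3 = -3*1/3 = -1)
d(-4*4, -1)*(C(5)*(3 + (-3 + 5))) = -0*(3 + (-3 + 5)) = -0*(3 + 2) = -0*5 = -1*0 = 0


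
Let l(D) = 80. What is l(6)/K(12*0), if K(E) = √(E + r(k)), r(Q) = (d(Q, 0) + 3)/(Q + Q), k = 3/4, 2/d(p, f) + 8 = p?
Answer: 40*√13746/79 ≈ 59.364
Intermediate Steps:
d(p, f) = 2/(-8 + p)
k = ¾ (k = 3*(¼) = ¾ ≈ 0.75000)
r(Q) = (3 + 2/(-8 + Q))/(2*Q) (r(Q) = (2/(-8 + Q) + 3)/(Q + Q) = (3 + 2/(-8 + Q))/((2*Q)) = (3 + 2/(-8 + Q))*(1/(2*Q)) = (3 + 2/(-8 + Q))/(2*Q))
K(E) = √(158/87 + E) (K(E) = √(E + (-22 + 3*(¾))/(2*(¾)*(-8 + ¾))) = √(E + (½)*(4/3)*(-22 + 9/4)/(-29/4)) = √(E + (½)*(4/3)*(-4/29)*(-79/4)) = √(E + 158/87) = √(158/87 + E))
l(6)/K(12*0) = 80/((√(13746 + 7569*(12*0))/87)) = 80/((√(13746 + 7569*0)/87)) = 80/((√(13746 + 0)/87)) = 80/((√13746/87)) = 80*(√13746/158) = 40*√13746/79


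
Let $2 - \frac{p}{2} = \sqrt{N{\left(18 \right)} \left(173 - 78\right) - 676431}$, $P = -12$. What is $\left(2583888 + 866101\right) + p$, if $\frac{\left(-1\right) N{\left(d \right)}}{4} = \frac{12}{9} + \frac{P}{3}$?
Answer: $3449993 - \frac{2 i \sqrt{6078759}}{3} \approx 3.45 \cdot 10^{6} - 1643.7 i$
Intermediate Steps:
$N{\left(d \right)} = \frac{32}{3}$ ($N{\left(d \right)} = - 4 \left(\frac{12}{9} - \frac{12}{3}\right) = - 4 \left(12 \cdot \frac{1}{9} - 4\right) = - 4 \left(\frac{4}{3} - 4\right) = \left(-4\right) \left(- \frac{8}{3}\right) = \frac{32}{3}$)
$p = 4 - \frac{2 i \sqrt{6078759}}{3}$ ($p = 4 - 2 \sqrt{\frac{32 \left(173 - 78\right)}{3} - 676431} = 4 - 2 \sqrt{\frac{32}{3} \cdot 95 - 676431} = 4 - 2 \sqrt{\frac{3040}{3} - 676431} = 4 - 2 \sqrt{- \frac{2026253}{3}} = 4 - 2 \frac{i \sqrt{6078759}}{3} = 4 - \frac{2 i \sqrt{6078759}}{3} \approx 4.0 - 1643.7 i$)
$\left(2583888 + 866101\right) + p = \left(2583888 + 866101\right) + \left(4 - \frac{2 i \sqrt{6078759}}{3}\right) = 3449989 + \left(4 - \frac{2 i \sqrt{6078759}}{3}\right) = 3449993 - \frac{2 i \sqrt{6078759}}{3}$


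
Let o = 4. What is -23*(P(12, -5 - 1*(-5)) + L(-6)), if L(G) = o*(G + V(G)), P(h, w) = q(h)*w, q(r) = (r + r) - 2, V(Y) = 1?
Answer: 460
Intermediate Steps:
q(r) = -2 + 2*r (q(r) = 2*r - 2 = -2 + 2*r)
P(h, w) = w*(-2 + 2*h) (P(h, w) = (-2 + 2*h)*w = w*(-2 + 2*h))
L(G) = 4 + 4*G (L(G) = 4*(G + 1) = 4*(1 + G) = 4 + 4*G)
-23*(P(12, -5 - 1*(-5)) + L(-6)) = -23*(2*(-5 - 1*(-5))*(-1 + 12) + (4 + 4*(-6))) = -23*(2*(-5 + 5)*11 + (4 - 24)) = -23*(2*0*11 - 20) = -23*(0 - 20) = -23*(-20) = 460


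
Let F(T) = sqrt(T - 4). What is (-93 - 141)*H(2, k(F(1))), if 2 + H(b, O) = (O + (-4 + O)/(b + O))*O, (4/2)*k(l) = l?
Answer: 32877/38 + 3393*I*sqrt(3)/19 ≈ 865.18 + 309.31*I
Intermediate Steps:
F(T) = sqrt(-4 + T)
k(l) = l/2
H(b, O) = -2 + O*(O + (-4 + O)/(O + b)) (H(b, O) = -2 + (O + (-4 + O)/(b + O))*O = -2 + (O + (-4 + O)/(O + b))*O = -2 + O*(O + (-4 + O)/(O + b)))
(-93 - 141)*H(2, k(F(1))) = (-93 - 141)*(((sqrt(-4 + 1)/2)**2 + (sqrt(-4 + 1)/2)**3 - 3*sqrt(-4 + 1) - 2*2 + 2*(sqrt(-4 + 1)/2)**2)/(sqrt(-4 + 1)/2 + 2)) = -234*((sqrt(-3)/2)**2 + (sqrt(-3)/2)**3 - 3*sqrt(-3) - 4 + 2*(sqrt(-3)/2)**2)/(sqrt(-3)/2 + 2) = -234*(((I*sqrt(3))/2)**2 + ((I*sqrt(3))/2)**3 - 3*I*sqrt(3) - 4 + 2*((I*sqrt(3))/2)**2)/((I*sqrt(3))/2 + 2) = -234*((I*sqrt(3)/2)**2 + (I*sqrt(3)/2)**3 - 3*I*sqrt(3) - 4 + 2*(I*sqrt(3)/2)**2)/(I*sqrt(3)/2 + 2) = -234*(-3/4 - 3*I*sqrt(3)/8 - 3*I*sqrt(3) - 4 + 2*(-3/4))/(2 + I*sqrt(3)/2) = -234*(-3/4 - 3*I*sqrt(3)/8 - 3*I*sqrt(3) - 4 - 3/2)/(2 + I*sqrt(3)/2) = -234*(-25/4 - 27*I*sqrt(3)/8)/(2 + I*sqrt(3)/2)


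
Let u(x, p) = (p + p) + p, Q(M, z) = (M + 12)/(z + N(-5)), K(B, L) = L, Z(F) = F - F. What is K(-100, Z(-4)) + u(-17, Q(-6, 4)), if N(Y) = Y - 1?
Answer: -9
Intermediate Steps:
N(Y) = -1 + Y
Z(F) = 0
Q(M, z) = (12 + M)/(-6 + z) (Q(M, z) = (M + 12)/(z + (-1 - 5)) = (12 + M)/(z - 6) = (12 + M)/(-6 + z))
u(x, p) = 3*p (u(x, p) = 2*p + p = 3*p)
K(-100, Z(-4)) + u(-17, Q(-6, 4)) = 0 + 3*((12 - 6)/(-6 + 4)) = 0 + 3*(6/(-2)) = 0 + 3*(-½*6) = 0 + 3*(-3) = 0 - 9 = -9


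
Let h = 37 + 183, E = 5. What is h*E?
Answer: 1100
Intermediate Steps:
h = 220
h*E = 220*5 = 1100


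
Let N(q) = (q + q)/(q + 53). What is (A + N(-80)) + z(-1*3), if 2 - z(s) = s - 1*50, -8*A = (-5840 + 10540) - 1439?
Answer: -74887/216 ≈ -346.70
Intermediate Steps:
A = -3261/8 (A = -((-5840 + 10540) - 1439)/8 = -(4700 - 1439)/8 = -1/8*3261 = -3261/8 ≈ -407.63)
N(q) = 2*q/(53 + q) (N(q) = (2*q)/(53 + q) = 2*q/(53 + q))
z(s) = 52 - s (z(s) = 2 - (s - 1*50) = 2 - (s - 50) = 2 - (-50 + s) = 2 + (50 - s) = 52 - s)
(A + N(-80)) + z(-1*3) = (-3261/8 + 2*(-80)/(53 - 80)) + (52 - (-1)*3) = (-3261/8 + 2*(-80)/(-27)) + (52 - 1*(-3)) = (-3261/8 + 2*(-80)*(-1/27)) + (52 + 3) = (-3261/8 + 160/27) + 55 = -86767/216 + 55 = -74887/216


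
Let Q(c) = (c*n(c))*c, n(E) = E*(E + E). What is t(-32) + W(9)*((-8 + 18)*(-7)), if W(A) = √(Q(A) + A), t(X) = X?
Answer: -32 - 210*√1459 ≈ -8053.3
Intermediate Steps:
n(E) = 2*E² (n(E) = E*(2*E) = 2*E²)
Q(c) = 2*c⁴ (Q(c) = (c*(2*c²))*c = (2*c³)*c = 2*c⁴)
W(A) = √(A + 2*A⁴) (W(A) = √(2*A⁴ + A) = √(A + 2*A⁴))
t(-32) + W(9)*((-8 + 18)*(-7)) = -32 + √(9 + 2*9⁴)*((-8 + 18)*(-7)) = -32 + √(9 + 2*6561)*(10*(-7)) = -32 + √(9 + 13122)*(-70) = -32 + √13131*(-70) = -32 + (3*√1459)*(-70) = -32 - 210*√1459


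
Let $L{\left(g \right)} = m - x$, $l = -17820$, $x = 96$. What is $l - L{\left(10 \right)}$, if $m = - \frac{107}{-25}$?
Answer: $- \frac{443207}{25} \approx -17728.0$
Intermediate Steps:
$m = \frac{107}{25}$ ($m = \left(-107\right) \left(- \frac{1}{25}\right) = \frac{107}{25} \approx 4.28$)
$L{\left(g \right)} = - \frac{2293}{25}$ ($L{\left(g \right)} = \frac{107}{25} - 96 = - \frac{2293}{25}$)
$l - L{\left(10 \right)} = -17820 - - \frac{2293}{25} = -17820 + \frac{2293}{25} = - \frac{443207}{25}$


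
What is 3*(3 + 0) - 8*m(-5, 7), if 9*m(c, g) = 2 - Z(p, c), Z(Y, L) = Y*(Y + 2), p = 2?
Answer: 43/3 ≈ 14.333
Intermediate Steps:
Z(Y, L) = Y*(2 + Y)
m(c, g) = -⅔ (m(c, g) = (2 - 2*(2 + 2))/9 = (2 - 2*4)/9 = (2 - 1*8)/9 = (2 - 8)/9 = (⅑)*(-6) = -⅔)
3*(3 + 0) - 8*m(-5, 7) = 3*(3 + 0) - 8*(-⅔) = 3*3 + 16/3 = 9 + 16/3 = 43/3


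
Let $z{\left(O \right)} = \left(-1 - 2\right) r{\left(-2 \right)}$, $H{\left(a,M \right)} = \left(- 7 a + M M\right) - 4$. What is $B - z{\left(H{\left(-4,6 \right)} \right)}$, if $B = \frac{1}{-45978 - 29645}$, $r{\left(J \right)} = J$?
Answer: $- \frac{453739}{75623} \approx -6.0$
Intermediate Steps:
$H{\left(a,M \right)} = -4 + M^{2} - 7 a$ ($H{\left(a,M \right)} = \left(- 7 a + M^{2}\right) - 4 = \left(M^{2} - 7 a\right) - 4 = -4 + M^{2} - 7 a$)
$B = - \frac{1}{75623}$ ($B = \frac{1}{-75623} = - \frac{1}{75623} \approx -1.3223 \cdot 10^{-5}$)
$z{\left(O \right)} = 6$ ($z{\left(O \right)} = \left(-1 - 2\right) \left(-2\right) = \left(-3\right) \left(-2\right) = 6$)
$B - z{\left(H{\left(-4,6 \right)} \right)} = - \frac{1}{75623} - 6 = - \frac{453739}{75623}$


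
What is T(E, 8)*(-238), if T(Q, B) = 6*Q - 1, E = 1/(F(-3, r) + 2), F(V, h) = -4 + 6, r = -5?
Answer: -119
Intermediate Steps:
F(V, h) = 2
E = ¼ (E = 1/(2 + 2) = 1/4 = ¼ ≈ 0.25000)
T(Q, B) = -1 + 6*Q
T(E, 8)*(-238) = (-1 + 6*(¼))*(-238) = (-1 + 3/2)*(-238) = (½)*(-238) = -119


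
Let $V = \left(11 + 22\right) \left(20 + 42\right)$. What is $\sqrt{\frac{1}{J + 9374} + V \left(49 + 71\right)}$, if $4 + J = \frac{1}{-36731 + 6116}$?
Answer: $\frac{\sqrt{20203870766832524431155}}{286862549} \approx 495.5$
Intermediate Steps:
$J = - \frac{122461}{30615}$ ($J = -4 + \frac{1}{-36731 + 6116} = -4 + \frac{1}{-30615} = -4 - \frac{1}{30615} = - \frac{122461}{30615} \approx -4.0$)
$V = 2046$ ($V = 33 \cdot 62 = 2046$)
$\sqrt{\frac{1}{J + 9374} + V \left(49 + 71\right)} = \sqrt{\frac{1}{- \frac{122461}{30615} + 9374} + 2046 \left(49 + 71\right)} = \sqrt{\frac{1}{\frac{286862549}{30615}} + 2046 \cdot 120} = \sqrt{\frac{30615}{286862549} + 245520} = \sqrt{\frac{70430493061095}{286862549}} = \frac{\sqrt{20203870766832524431155}}{286862549}$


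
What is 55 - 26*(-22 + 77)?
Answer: -1375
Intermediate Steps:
55 - 26*(-22 + 77) = 55 - 26*55 = 55 - 1430 = -1375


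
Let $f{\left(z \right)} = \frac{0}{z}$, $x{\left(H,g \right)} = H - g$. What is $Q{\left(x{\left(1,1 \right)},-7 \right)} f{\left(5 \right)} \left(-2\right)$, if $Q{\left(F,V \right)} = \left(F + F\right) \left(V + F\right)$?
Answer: $0$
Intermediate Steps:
$f{\left(z \right)} = 0$
$Q{\left(F,V \right)} = 2 F \left(F + V\right)$
$Q{\left(x{\left(1,1 \right)},-7 \right)} f{\left(5 \right)} \left(-2\right) = 2 \left(1 - 1\right) \left(\left(1 - 1\right) - 7\right) 0 \left(-2\right) = 2 \cdot 0 \left(0 - 7\right) 0 \left(-2\right) = 2 \cdot 0 \left(-7\right) 0 \left(-2\right) = 0 \cdot 0 \left(-2\right) = 0 \left(-2\right) = 0$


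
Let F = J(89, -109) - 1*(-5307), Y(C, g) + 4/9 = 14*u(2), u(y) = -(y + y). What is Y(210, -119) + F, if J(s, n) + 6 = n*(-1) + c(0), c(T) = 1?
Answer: 48191/9 ≈ 5354.6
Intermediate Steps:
u(y) = -2*y
Y(C, g) = -508/9 (Y(C, g) = -4/9 + 14*(-2*2) = -4/9 + 14*(-4) = -4/9 - 56 = -508/9)
J(s, n) = -5 - n (J(s, n) = -6 + (n*(-1) + 1) = -6 + (-n + 1) = -6 + (1 - n) = -5 - n)
F = 5411 (F = (-5 - 1*(-109)) - 1*(-5307) = (-5 + 109) + 5307 = 104 + 5307 = 5411)
Y(210, -119) + F = -508/9 + 5411 = 48191/9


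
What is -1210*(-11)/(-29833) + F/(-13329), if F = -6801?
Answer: 8495081/132548019 ≈ 0.064091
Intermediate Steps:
-1210*(-11)/(-29833) + F/(-13329) = -1210*(-11)/(-29833) - 6801/(-13329) = 13310*(-1/29833) - 6801*(-1/13329) = -13310/29833 + 2267/4443 = 8495081/132548019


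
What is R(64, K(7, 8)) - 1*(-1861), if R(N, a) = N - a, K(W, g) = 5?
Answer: 1920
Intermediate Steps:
R(64, K(7, 8)) - 1*(-1861) = (64 - 1*5) - 1*(-1861) = (64 - 5) + 1861 = 59 + 1861 = 1920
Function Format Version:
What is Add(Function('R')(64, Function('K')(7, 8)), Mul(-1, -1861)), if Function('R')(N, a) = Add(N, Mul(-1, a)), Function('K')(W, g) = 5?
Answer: 1920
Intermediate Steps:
Add(Function('R')(64, Function('K')(7, 8)), Mul(-1, -1861)) = Add(Add(64, Mul(-1, 5)), Mul(-1, -1861)) = Add(Add(64, -5), 1861) = Add(59, 1861) = 1920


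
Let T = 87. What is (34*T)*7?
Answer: 20706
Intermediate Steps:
(34*T)*7 = (34*87)*7 = 2958*7 = 20706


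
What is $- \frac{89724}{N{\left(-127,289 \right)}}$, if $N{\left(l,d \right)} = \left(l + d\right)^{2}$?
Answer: $- \frac{7477}{2187} \approx -3.4188$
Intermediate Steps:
$N{\left(l,d \right)} = \left(d + l\right)^{2}$
$- \frac{89724}{N{\left(-127,289 \right)}} = - \frac{89724}{\left(289 - 127\right)^{2}} = - \frac{89724}{162^{2}} = - \frac{89724}{26244} = \left(-89724\right) \frac{1}{26244} = - \frac{7477}{2187}$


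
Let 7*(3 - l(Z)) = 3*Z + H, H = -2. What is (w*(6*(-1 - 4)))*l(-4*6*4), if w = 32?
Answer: -298560/7 ≈ -42651.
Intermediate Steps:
l(Z) = 23/7 - 3*Z/7 (l(Z) = 3 - (3*Z - 2)/7 = 3 - (-2 + 3*Z)/7 = 3 + (2/7 - 3*Z/7) = 23/7 - 3*Z/7)
(w*(6*(-1 - 4)))*l(-4*6*4) = (32*(6*(-1 - 4)))*(23/7 - 3*(-4*6)*4/7) = (32*(6*(-5)))*(23/7 - (-72)*4/7) = (32*(-30))*(23/7 - 3/7*(-96)) = -960*(23/7 + 288/7) = -960*311/7 = -298560/7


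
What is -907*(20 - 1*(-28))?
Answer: -43536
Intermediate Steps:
-907*(20 - 1*(-28)) = -907*(20 + 28) = -907*48 = -43536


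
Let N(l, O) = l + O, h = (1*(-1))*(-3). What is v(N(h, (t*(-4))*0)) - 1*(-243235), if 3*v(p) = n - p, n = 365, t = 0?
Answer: 730067/3 ≈ 2.4336e+5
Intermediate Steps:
h = 3 (h = -1*(-3) = 3)
N(l, O) = O + l
v(p) = 365/3 - p/3 (v(p) = (365 - p)/3 = 365/3 - p/3)
v(N(h, (t*(-4))*0)) - 1*(-243235) = (365/3 - ((0*(-4))*0 + 3)/3) - 1*(-243235) = (365/3 - (0*0 + 3)/3) + 243235 = (365/3 - (0 + 3)/3) + 243235 = (365/3 - ⅓*3) + 243235 = (365/3 - 1) + 243235 = 362/3 + 243235 = 730067/3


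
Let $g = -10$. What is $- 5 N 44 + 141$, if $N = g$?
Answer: $2341$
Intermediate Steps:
$N = -10$
$- 5 N 44 + 141 = \left(-5\right) \left(-10\right) 44 + 141 = 50 \cdot 44 + 141 = 2200 + 141 = 2341$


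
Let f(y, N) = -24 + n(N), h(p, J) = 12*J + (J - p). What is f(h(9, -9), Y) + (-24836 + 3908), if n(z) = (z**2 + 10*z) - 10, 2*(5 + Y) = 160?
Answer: -14587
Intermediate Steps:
Y = 75 (Y = -5 + (1/2)*160 = -5 + 80 = 75)
n(z) = -10 + z**2 + 10*z
h(p, J) = -p + 13*J
f(y, N) = -34 + N**2 + 10*N (f(y, N) = -24 + (-10 + N**2 + 10*N) = -34 + N**2 + 10*N)
f(h(9, -9), Y) + (-24836 + 3908) = (-34 + 75**2 + 10*75) + (-24836 + 3908) = (-34 + 5625 + 750) - 20928 = 6341 - 20928 = -14587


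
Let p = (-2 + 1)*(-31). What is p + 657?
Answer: 688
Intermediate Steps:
p = 31 (p = -1*(-31) = 31)
p + 657 = 31 + 657 = 688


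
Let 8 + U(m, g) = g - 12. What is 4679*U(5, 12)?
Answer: -37432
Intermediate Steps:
U(m, g) = -20 + g (U(m, g) = -8 + (g - 12) = -8 + (-12 + g) = -20 + g)
4679*U(5, 12) = 4679*(-20 + 12) = 4679*(-8) = -37432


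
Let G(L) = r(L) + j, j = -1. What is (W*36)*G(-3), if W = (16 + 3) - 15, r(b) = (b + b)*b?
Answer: 2448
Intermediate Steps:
r(b) = 2*b² (r(b) = (2*b)*b = 2*b²)
G(L) = -1 + 2*L² (G(L) = 2*L² - 1 = -1 + 2*L²)
W = 4 (W = 19 - 15 = 4)
(W*36)*G(-3) = (4*36)*(-1 + 2*(-3)²) = 144*(-1 + 2*9) = 144*(-1 + 18) = 144*17 = 2448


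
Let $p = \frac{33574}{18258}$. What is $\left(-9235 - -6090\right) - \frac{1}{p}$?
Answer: $- \frac{52804244}{16787} \approx -3145.5$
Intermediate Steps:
$p = \frac{16787}{9129}$ ($p = 33574 \cdot \frac{1}{18258} = \frac{16787}{9129} \approx 1.8389$)
$\left(-9235 - -6090\right) - \frac{1}{p} = \left(-9235 - -6090\right) - \frac{1}{\frac{16787}{9129}} = \left(-9235 + 6090\right) - \frac{9129}{16787} = -3145 - \frac{9129}{16787} = - \frac{52804244}{16787}$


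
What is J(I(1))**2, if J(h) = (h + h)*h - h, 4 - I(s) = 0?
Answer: 784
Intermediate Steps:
I(s) = 4 (I(s) = 4 - 1*0 = 4 + 0 = 4)
J(h) = -h + 2*h**2 (J(h) = (2*h)*h - h = 2*h**2 - h = -h + 2*h**2)
J(I(1))**2 = (4*(-1 + 2*4))**2 = (4*(-1 + 8))**2 = (4*7)**2 = 28**2 = 784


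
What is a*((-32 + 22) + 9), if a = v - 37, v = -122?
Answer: 159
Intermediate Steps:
a = -159 (a = -122 - 37 = -159)
a*((-32 + 22) + 9) = -159*((-32 + 22) + 9) = -159*(-10 + 9) = -159*(-1) = 159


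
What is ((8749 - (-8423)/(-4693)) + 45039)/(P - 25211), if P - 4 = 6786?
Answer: -252418661/86449753 ≈ -2.9198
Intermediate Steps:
P = 6790 (P = 4 + 6786 = 6790)
((8749 - (-8423)/(-4693)) + 45039)/(P - 25211) = ((8749 - (-8423)/(-4693)) + 45039)/(6790 - 25211) = ((8749 - (-8423)*(-1)/4693) + 45039)/(-18421) = ((8749 - 1*8423/4693) + 45039)*(-1/18421) = ((8749 - 8423/4693) + 45039)*(-1/18421) = (41050634/4693 + 45039)*(-1/18421) = (252418661/4693)*(-1/18421) = -252418661/86449753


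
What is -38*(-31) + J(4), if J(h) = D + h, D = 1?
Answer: 1183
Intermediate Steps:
J(h) = 1 + h
-38*(-31) + J(4) = -38*(-31) + (1 + 4) = 1178 + 5 = 1183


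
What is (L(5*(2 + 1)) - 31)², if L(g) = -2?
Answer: 1089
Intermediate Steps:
(L(5*(2 + 1)) - 31)² = (-2 - 31)² = (-33)² = 1089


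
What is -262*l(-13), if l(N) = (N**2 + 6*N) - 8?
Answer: -21746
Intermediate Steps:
l(N) = -8 + N**2 + 6*N
-262*l(-13) = -262*(-8 + (-13)**2 + 6*(-13)) = -262*(-8 + 169 - 78) = -262*83 = -21746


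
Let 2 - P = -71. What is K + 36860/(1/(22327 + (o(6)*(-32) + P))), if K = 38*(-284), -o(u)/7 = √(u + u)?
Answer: 825653208 + 16513280*√3 ≈ 8.5425e+8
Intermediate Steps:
P = 73 (P = 2 - 1*(-71) = 2 + 71 = 73)
o(u) = -7*√2*√u (o(u) = -7*√(u + u) = -7*√2*√u)
K = -10792
K + 36860/(1/(22327 + (o(6)*(-32) + P))) = -10792 + 36860/(1/(22327 + (-7*√2*√6*(-32) + 73))) = -10792 + 36860/(1/(22327 + (-14*√3*(-32) + 73))) = -10792 + 36860/(1/(22327 + (448*√3 + 73))) = -10792 + 36860/(1/(22327 + (73 + 448*√3))) = -10792 + 36860/(1/(22400 + 448*√3)) = -10792 + 36860*(22400 + 448*√3) = -10792 + (825664000 + 16513280*√3) = 825653208 + 16513280*√3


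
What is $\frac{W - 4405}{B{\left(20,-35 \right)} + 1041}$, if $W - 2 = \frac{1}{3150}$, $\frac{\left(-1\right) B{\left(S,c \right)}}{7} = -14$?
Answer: $- \frac{13869449}{3587850} \approx -3.8657$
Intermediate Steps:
$B{\left(S,c \right)} = 98$ ($B{\left(S,c \right)} = \left(-7\right) \left(-14\right) = 98$)
$W = \frac{6301}{3150}$ ($W = 2 + \frac{1}{3150} = \frac{6301}{3150} \approx 2.0003$)
$\frac{W - 4405}{B{\left(20,-35 \right)} + 1041} = \frac{\frac{6301}{3150} - 4405}{98 + 1041} = - \frac{13869449}{3150 \cdot 1139} = \left(- \frac{13869449}{3150}\right) \frac{1}{1139} = - \frac{13869449}{3587850}$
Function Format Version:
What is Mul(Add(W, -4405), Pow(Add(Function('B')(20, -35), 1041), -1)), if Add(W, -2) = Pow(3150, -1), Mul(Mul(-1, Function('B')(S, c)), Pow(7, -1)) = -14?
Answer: Rational(-13869449, 3587850) ≈ -3.8657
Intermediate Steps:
Function('B')(S, c) = 98 (Function('B')(S, c) = Mul(-7, -14) = 98)
W = Rational(6301, 3150) (W = Add(2, Pow(3150, -1)) = Add(2, Rational(1, 3150)) = Rational(6301, 3150) ≈ 2.0003)
Mul(Add(W, -4405), Pow(Add(Function('B')(20, -35), 1041), -1)) = Mul(Add(Rational(6301, 3150), -4405), Pow(Add(98, 1041), -1)) = Mul(Rational(-13869449, 3150), Pow(1139, -1)) = Mul(Rational(-13869449, 3150), Rational(1, 1139)) = Rational(-13869449, 3587850)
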